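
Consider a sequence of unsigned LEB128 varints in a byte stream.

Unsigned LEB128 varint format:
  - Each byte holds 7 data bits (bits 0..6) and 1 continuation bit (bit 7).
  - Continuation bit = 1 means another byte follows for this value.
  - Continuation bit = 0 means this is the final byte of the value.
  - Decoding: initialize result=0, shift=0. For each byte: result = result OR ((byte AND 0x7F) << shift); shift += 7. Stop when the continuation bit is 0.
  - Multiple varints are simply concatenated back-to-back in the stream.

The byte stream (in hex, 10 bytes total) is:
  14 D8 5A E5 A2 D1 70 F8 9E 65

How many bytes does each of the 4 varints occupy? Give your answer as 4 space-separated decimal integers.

  byte[0]=0x14 cont=0 payload=0x14=20: acc |= 20<<0 -> acc=20 shift=7 [end]
Varint 1: bytes[0:1] = 14 -> value 20 (1 byte(s))
  byte[1]=0xD8 cont=1 payload=0x58=88: acc |= 88<<0 -> acc=88 shift=7
  byte[2]=0x5A cont=0 payload=0x5A=90: acc |= 90<<7 -> acc=11608 shift=14 [end]
Varint 2: bytes[1:3] = D8 5A -> value 11608 (2 byte(s))
  byte[3]=0xE5 cont=1 payload=0x65=101: acc |= 101<<0 -> acc=101 shift=7
  byte[4]=0xA2 cont=1 payload=0x22=34: acc |= 34<<7 -> acc=4453 shift=14
  byte[5]=0xD1 cont=1 payload=0x51=81: acc |= 81<<14 -> acc=1331557 shift=21
  byte[6]=0x70 cont=0 payload=0x70=112: acc |= 112<<21 -> acc=236212581 shift=28 [end]
Varint 3: bytes[3:7] = E5 A2 D1 70 -> value 236212581 (4 byte(s))
  byte[7]=0xF8 cont=1 payload=0x78=120: acc |= 120<<0 -> acc=120 shift=7
  byte[8]=0x9E cont=1 payload=0x1E=30: acc |= 30<<7 -> acc=3960 shift=14
  byte[9]=0x65 cont=0 payload=0x65=101: acc |= 101<<14 -> acc=1658744 shift=21 [end]
Varint 4: bytes[7:10] = F8 9E 65 -> value 1658744 (3 byte(s))

Answer: 1 2 4 3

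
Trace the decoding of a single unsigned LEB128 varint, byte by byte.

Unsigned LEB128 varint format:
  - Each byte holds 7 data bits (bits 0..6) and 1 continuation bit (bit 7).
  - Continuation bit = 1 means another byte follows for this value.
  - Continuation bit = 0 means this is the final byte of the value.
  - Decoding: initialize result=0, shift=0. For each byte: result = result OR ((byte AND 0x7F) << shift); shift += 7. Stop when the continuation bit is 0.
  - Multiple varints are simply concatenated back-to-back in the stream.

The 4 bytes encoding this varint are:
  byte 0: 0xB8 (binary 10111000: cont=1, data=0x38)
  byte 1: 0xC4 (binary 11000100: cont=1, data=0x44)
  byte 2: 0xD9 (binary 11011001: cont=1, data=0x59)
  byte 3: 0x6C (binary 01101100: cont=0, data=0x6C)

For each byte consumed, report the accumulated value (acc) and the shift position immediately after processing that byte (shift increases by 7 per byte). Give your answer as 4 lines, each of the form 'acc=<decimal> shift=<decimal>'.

Answer: acc=56 shift=7
acc=8760 shift=14
acc=1466936 shift=21
acc=227959352 shift=28

Derivation:
byte 0=0xB8: payload=0x38=56, contrib = 56<<0 = 56; acc -> 56, shift -> 7
byte 1=0xC4: payload=0x44=68, contrib = 68<<7 = 8704; acc -> 8760, shift -> 14
byte 2=0xD9: payload=0x59=89, contrib = 89<<14 = 1458176; acc -> 1466936, shift -> 21
byte 3=0x6C: payload=0x6C=108, contrib = 108<<21 = 226492416; acc -> 227959352, shift -> 28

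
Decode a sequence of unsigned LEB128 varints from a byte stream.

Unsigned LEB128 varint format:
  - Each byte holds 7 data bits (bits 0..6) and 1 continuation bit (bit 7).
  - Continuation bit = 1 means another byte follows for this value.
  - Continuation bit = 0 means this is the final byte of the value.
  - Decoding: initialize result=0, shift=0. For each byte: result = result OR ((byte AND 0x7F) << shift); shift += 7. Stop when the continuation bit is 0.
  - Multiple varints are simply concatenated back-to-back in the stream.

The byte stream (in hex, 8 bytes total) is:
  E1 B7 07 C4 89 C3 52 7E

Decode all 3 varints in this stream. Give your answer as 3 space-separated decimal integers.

Answer: 121825 173065412 126

Derivation:
  byte[0]=0xE1 cont=1 payload=0x61=97: acc |= 97<<0 -> acc=97 shift=7
  byte[1]=0xB7 cont=1 payload=0x37=55: acc |= 55<<7 -> acc=7137 shift=14
  byte[2]=0x07 cont=0 payload=0x07=7: acc |= 7<<14 -> acc=121825 shift=21 [end]
Varint 1: bytes[0:3] = E1 B7 07 -> value 121825 (3 byte(s))
  byte[3]=0xC4 cont=1 payload=0x44=68: acc |= 68<<0 -> acc=68 shift=7
  byte[4]=0x89 cont=1 payload=0x09=9: acc |= 9<<7 -> acc=1220 shift=14
  byte[5]=0xC3 cont=1 payload=0x43=67: acc |= 67<<14 -> acc=1098948 shift=21
  byte[6]=0x52 cont=0 payload=0x52=82: acc |= 82<<21 -> acc=173065412 shift=28 [end]
Varint 2: bytes[3:7] = C4 89 C3 52 -> value 173065412 (4 byte(s))
  byte[7]=0x7E cont=0 payload=0x7E=126: acc |= 126<<0 -> acc=126 shift=7 [end]
Varint 3: bytes[7:8] = 7E -> value 126 (1 byte(s))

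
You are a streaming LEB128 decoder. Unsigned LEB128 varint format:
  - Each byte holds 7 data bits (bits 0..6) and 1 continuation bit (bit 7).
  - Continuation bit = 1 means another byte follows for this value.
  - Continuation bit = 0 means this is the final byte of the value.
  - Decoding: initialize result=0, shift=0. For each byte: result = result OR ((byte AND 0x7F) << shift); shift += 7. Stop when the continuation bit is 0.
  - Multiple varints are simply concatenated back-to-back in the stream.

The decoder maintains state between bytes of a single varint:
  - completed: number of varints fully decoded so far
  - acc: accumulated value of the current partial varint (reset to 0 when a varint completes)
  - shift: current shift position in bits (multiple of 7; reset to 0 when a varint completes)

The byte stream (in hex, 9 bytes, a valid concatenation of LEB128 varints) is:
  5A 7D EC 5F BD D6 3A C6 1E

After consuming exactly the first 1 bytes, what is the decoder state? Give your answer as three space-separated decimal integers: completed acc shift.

byte[0]=0x5A cont=0 payload=0x5A: varint #1 complete (value=90); reset -> completed=1 acc=0 shift=0

Answer: 1 0 0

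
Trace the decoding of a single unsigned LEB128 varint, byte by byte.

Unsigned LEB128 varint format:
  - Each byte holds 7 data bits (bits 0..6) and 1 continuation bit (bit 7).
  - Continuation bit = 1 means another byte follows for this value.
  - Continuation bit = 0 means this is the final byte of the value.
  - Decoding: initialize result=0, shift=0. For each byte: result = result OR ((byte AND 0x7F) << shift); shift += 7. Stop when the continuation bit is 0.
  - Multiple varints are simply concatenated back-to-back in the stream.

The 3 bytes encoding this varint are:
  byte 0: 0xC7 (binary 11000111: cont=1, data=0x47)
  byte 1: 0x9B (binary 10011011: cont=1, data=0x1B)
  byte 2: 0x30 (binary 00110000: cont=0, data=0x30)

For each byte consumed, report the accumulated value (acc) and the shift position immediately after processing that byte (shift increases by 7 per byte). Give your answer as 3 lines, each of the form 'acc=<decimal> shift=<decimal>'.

Answer: acc=71 shift=7
acc=3527 shift=14
acc=789959 shift=21

Derivation:
byte 0=0xC7: payload=0x47=71, contrib = 71<<0 = 71; acc -> 71, shift -> 7
byte 1=0x9B: payload=0x1B=27, contrib = 27<<7 = 3456; acc -> 3527, shift -> 14
byte 2=0x30: payload=0x30=48, contrib = 48<<14 = 786432; acc -> 789959, shift -> 21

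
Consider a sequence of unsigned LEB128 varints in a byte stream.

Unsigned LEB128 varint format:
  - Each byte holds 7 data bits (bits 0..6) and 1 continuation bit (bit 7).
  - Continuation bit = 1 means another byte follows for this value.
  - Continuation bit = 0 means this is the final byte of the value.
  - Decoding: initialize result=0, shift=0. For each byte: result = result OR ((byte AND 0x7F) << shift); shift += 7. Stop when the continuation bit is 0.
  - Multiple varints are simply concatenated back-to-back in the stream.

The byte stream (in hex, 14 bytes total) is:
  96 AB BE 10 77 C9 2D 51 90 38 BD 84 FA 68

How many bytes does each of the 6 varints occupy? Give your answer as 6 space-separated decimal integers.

Answer: 4 1 2 1 2 4

Derivation:
  byte[0]=0x96 cont=1 payload=0x16=22: acc |= 22<<0 -> acc=22 shift=7
  byte[1]=0xAB cont=1 payload=0x2B=43: acc |= 43<<7 -> acc=5526 shift=14
  byte[2]=0xBE cont=1 payload=0x3E=62: acc |= 62<<14 -> acc=1021334 shift=21
  byte[3]=0x10 cont=0 payload=0x10=16: acc |= 16<<21 -> acc=34575766 shift=28 [end]
Varint 1: bytes[0:4] = 96 AB BE 10 -> value 34575766 (4 byte(s))
  byte[4]=0x77 cont=0 payload=0x77=119: acc |= 119<<0 -> acc=119 shift=7 [end]
Varint 2: bytes[4:5] = 77 -> value 119 (1 byte(s))
  byte[5]=0xC9 cont=1 payload=0x49=73: acc |= 73<<0 -> acc=73 shift=7
  byte[6]=0x2D cont=0 payload=0x2D=45: acc |= 45<<7 -> acc=5833 shift=14 [end]
Varint 3: bytes[5:7] = C9 2D -> value 5833 (2 byte(s))
  byte[7]=0x51 cont=0 payload=0x51=81: acc |= 81<<0 -> acc=81 shift=7 [end]
Varint 4: bytes[7:8] = 51 -> value 81 (1 byte(s))
  byte[8]=0x90 cont=1 payload=0x10=16: acc |= 16<<0 -> acc=16 shift=7
  byte[9]=0x38 cont=0 payload=0x38=56: acc |= 56<<7 -> acc=7184 shift=14 [end]
Varint 5: bytes[8:10] = 90 38 -> value 7184 (2 byte(s))
  byte[10]=0xBD cont=1 payload=0x3D=61: acc |= 61<<0 -> acc=61 shift=7
  byte[11]=0x84 cont=1 payload=0x04=4: acc |= 4<<7 -> acc=573 shift=14
  byte[12]=0xFA cont=1 payload=0x7A=122: acc |= 122<<14 -> acc=1999421 shift=21
  byte[13]=0x68 cont=0 payload=0x68=104: acc |= 104<<21 -> acc=220103229 shift=28 [end]
Varint 6: bytes[10:14] = BD 84 FA 68 -> value 220103229 (4 byte(s))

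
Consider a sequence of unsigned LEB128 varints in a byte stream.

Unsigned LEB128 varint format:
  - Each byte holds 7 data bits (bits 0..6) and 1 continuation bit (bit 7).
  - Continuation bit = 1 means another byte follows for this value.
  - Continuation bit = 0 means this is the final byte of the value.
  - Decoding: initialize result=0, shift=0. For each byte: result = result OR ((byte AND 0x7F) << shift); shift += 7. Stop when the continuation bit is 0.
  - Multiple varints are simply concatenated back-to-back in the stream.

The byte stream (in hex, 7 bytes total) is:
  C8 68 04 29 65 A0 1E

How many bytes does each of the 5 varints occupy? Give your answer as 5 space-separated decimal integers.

Answer: 2 1 1 1 2

Derivation:
  byte[0]=0xC8 cont=1 payload=0x48=72: acc |= 72<<0 -> acc=72 shift=7
  byte[1]=0x68 cont=0 payload=0x68=104: acc |= 104<<7 -> acc=13384 shift=14 [end]
Varint 1: bytes[0:2] = C8 68 -> value 13384 (2 byte(s))
  byte[2]=0x04 cont=0 payload=0x04=4: acc |= 4<<0 -> acc=4 shift=7 [end]
Varint 2: bytes[2:3] = 04 -> value 4 (1 byte(s))
  byte[3]=0x29 cont=0 payload=0x29=41: acc |= 41<<0 -> acc=41 shift=7 [end]
Varint 3: bytes[3:4] = 29 -> value 41 (1 byte(s))
  byte[4]=0x65 cont=0 payload=0x65=101: acc |= 101<<0 -> acc=101 shift=7 [end]
Varint 4: bytes[4:5] = 65 -> value 101 (1 byte(s))
  byte[5]=0xA0 cont=1 payload=0x20=32: acc |= 32<<0 -> acc=32 shift=7
  byte[6]=0x1E cont=0 payload=0x1E=30: acc |= 30<<7 -> acc=3872 shift=14 [end]
Varint 5: bytes[5:7] = A0 1E -> value 3872 (2 byte(s))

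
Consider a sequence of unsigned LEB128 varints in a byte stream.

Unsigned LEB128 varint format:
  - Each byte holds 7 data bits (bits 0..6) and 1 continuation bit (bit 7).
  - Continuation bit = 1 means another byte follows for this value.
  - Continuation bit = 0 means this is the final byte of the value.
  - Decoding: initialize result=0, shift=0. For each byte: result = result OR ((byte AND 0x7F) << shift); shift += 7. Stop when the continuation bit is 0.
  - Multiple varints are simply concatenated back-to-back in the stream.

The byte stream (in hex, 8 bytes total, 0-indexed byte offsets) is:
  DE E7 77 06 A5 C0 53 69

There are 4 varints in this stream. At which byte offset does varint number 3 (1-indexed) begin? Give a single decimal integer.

Answer: 4

Derivation:
  byte[0]=0xDE cont=1 payload=0x5E=94: acc |= 94<<0 -> acc=94 shift=7
  byte[1]=0xE7 cont=1 payload=0x67=103: acc |= 103<<7 -> acc=13278 shift=14
  byte[2]=0x77 cont=0 payload=0x77=119: acc |= 119<<14 -> acc=1962974 shift=21 [end]
Varint 1: bytes[0:3] = DE E7 77 -> value 1962974 (3 byte(s))
  byte[3]=0x06 cont=0 payload=0x06=6: acc |= 6<<0 -> acc=6 shift=7 [end]
Varint 2: bytes[3:4] = 06 -> value 6 (1 byte(s))
  byte[4]=0xA5 cont=1 payload=0x25=37: acc |= 37<<0 -> acc=37 shift=7
  byte[5]=0xC0 cont=1 payload=0x40=64: acc |= 64<<7 -> acc=8229 shift=14
  byte[6]=0x53 cont=0 payload=0x53=83: acc |= 83<<14 -> acc=1368101 shift=21 [end]
Varint 3: bytes[4:7] = A5 C0 53 -> value 1368101 (3 byte(s))
  byte[7]=0x69 cont=0 payload=0x69=105: acc |= 105<<0 -> acc=105 shift=7 [end]
Varint 4: bytes[7:8] = 69 -> value 105 (1 byte(s))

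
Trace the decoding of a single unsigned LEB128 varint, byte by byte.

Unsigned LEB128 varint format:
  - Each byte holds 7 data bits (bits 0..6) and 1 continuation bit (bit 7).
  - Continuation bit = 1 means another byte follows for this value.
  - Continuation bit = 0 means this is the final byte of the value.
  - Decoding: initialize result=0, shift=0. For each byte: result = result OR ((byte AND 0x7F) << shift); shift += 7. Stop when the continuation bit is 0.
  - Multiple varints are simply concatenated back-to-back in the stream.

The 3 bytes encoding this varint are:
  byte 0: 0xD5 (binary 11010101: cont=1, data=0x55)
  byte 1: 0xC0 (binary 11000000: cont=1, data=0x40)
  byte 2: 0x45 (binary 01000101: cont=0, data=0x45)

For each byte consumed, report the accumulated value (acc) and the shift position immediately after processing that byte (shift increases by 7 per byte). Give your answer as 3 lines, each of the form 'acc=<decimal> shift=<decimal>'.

Answer: acc=85 shift=7
acc=8277 shift=14
acc=1138773 shift=21

Derivation:
byte 0=0xD5: payload=0x55=85, contrib = 85<<0 = 85; acc -> 85, shift -> 7
byte 1=0xC0: payload=0x40=64, contrib = 64<<7 = 8192; acc -> 8277, shift -> 14
byte 2=0x45: payload=0x45=69, contrib = 69<<14 = 1130496; acc -> 1138773, shift -> 21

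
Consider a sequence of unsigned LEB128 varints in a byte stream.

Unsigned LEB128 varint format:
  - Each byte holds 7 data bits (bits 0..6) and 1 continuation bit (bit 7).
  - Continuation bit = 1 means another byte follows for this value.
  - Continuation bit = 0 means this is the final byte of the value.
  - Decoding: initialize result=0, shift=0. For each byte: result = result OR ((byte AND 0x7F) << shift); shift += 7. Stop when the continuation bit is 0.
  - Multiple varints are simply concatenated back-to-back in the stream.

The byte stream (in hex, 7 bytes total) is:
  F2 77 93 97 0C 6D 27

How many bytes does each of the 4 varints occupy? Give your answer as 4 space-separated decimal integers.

  byte[0]=0xF2 cont=1 payload=0x72=114: acc |= 114<<0 -> acc=114 shift=7
  byte[1]=0x77 cont=0 payload=0x77=119: acc |= 119<<7 -> acc=15346 shift=14 [end]
Varint 1: bytes[0:2] = F2 77 -> value 15346 (2 byte(s))
  byte[2]=0x93 cont=1 payload=0x13=19: acc |= 19<<0 -> acc=19 shift=7
  byte[3]=0x97 cont=1 payload=0x17=23: acc |= 23<<7 -> acc=2963 shift=14
  byte[4]=0x0C cont=0 payload=0x0C=12: acc |= 12<<14 -> acc=199571 shift=21 [end]
Varint 2: bytes[2:5] = 93 97 0C -> value 199571 (3 byte(s))
  byte[5]=0x6D cont=0 payload=0x6D=109: acc |= 109<<0 -> acc=109 shift=7 [end]
Varint 3: bytes[5:6] = 6D -> value 109 (1 byte(s))
  byte[6]=0x27 cont=0 payload=0x27=39: acc |= 39<<0 -> acc=39 shift=7 [end]
Varint 4: bytes[6:7] = 27 -> value 39 (1 byte(s))

Answer: 2 3 1 1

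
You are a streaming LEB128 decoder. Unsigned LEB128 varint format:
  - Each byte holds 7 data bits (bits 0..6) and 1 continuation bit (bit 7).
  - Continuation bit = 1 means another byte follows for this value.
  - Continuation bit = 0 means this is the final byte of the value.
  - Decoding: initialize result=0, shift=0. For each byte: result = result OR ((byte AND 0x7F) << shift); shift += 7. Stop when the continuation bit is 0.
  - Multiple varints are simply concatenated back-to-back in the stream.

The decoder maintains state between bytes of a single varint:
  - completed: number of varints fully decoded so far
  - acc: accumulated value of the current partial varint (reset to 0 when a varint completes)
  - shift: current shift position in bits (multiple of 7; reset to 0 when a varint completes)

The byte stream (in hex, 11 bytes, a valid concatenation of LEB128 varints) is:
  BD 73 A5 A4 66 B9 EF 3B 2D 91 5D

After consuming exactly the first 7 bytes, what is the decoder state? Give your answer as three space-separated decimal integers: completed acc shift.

Answer: 2 14265 14

Derivation:
byte[0]=0xBD cont=1 payload=0x3D: acc |= 61<<0 -> completed=0 acc=61 shift=7
byte[1]=0x73 cont=0 payload=0x73: varint #1 complete (value=14781); reset -> completed=1 acc=0 shift=0
byte[2]=0xA5 cont=1 payload=0x25: acc |= 37<<0 -> completed=1 acc=37 shift=7
byte[3]=0xA4 cont=1 payload=0x24: acc |= 36<<7 -> completed=1 acc=4645 shift=14
byte[4]=0x66 cont=0 payload=0x66: varint #2 complete (value=1675813); reset -> completed=2 acc=0 shift=0
byte[5]=0xB9 cont=1 payload=0x39: acc |= 57<<0 -> completed=2 acc=57 shift=7
byte[6]=0xEF cont=1 payload=0x6F: acc |= 111<<7 -> completed=2 acc=14265 shift=14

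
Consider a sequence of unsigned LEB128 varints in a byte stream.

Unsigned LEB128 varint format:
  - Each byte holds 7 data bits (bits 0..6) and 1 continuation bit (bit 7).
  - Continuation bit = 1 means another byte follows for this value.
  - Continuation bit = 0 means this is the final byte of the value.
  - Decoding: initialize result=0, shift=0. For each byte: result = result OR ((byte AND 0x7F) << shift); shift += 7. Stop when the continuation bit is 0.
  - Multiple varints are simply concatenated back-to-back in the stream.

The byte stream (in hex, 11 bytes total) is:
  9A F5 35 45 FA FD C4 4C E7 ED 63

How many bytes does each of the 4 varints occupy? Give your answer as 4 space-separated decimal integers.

  byte[0]=0x9A cont=1 payload=0x1A=26: acc |= 26<<0 -> acc=26 shift=7
  byte[1]=0xF5 cont=1 payload=0x75=117: acc |= 117<<7 -> acc=15002 shift=14
  byte[2]=0x35 cont=0 payload=0x35=53: acc |= 53<<14 -> acc=883354 shift=21 [end]
Varint 1: bytes[0:3] = 9A F5 35 -> value 883354 (3 byte(s))
  byte[3]=0x45 cont=0 payload=0x45=69: acc |= 69<<0 -> acc=69 shift=7 [end]
Varint 2: bytes[3:4] = 45 -> value 69 (1 byte(s))
  byte[4]=0xFA cont=1 payload=0x7A=122: acc |= 122<<0 -> acc=122 shift=7
  byte[5]=0xFD cont=1 payload=0x7D=125: acc |= 125<<7 -> acc=16122 shift=14
  byte[6]=0xC4 cont=1 payload=0x44=68: acc |= 68<<14 -> acc=1130234 shift=21
  byte[7]=0x4C cont=0 payload=0x4C=76: acc |= 76<<21 -> acc=160513786 shift=28 [end]
Varint 3: bytes[4:8] = FA FD C4 4C -> value 160513786 (4 byte(s))
  byte[8]=0xE7 cont=1 payload=0x67=103: acc |= 103<<0 -> acc=103 shift=7
  byte[9]=0xED cont=1 payload=0x6D=109: acc |= 109<<7 -> acc=14055 shift=14
  byte[10]=0x63 cont=0 payload=0x63=99: acc |= 99<<14 -> acc=1636071 shift=21 [end]
Varint 4: bytes[8:11] = E7 ED 63 -> value 1636071 (3 byte(s))

Answer: 3 1 4 3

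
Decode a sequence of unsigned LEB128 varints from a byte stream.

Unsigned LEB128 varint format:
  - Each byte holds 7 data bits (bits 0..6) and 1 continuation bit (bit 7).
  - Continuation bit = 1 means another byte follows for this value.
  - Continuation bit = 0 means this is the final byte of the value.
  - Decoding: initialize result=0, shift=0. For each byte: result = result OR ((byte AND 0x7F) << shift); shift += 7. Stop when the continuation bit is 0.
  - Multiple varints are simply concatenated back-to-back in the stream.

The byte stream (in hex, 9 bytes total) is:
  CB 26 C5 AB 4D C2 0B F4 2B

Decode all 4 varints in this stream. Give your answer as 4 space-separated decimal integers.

Answer: 4939 1267141 1474 5620

Derivation:
  byte[0]=0xCB cont=1 payload=0x4B=75: acc |= 75<<0 -> acc=75 shift=7
  byte[1]=0x26 cont=0 payload=0x26=38: acc |= 38<<7 -> acc=4939 shift=14 [end]
Varint 1: bytes[0:2] = CB 26 -> value 4939 (2 byte(s))
  byte[2]=0xC5 cont=1 payload=0x45=69: acc |= 69<<0 -> acc=69 shift=7
  byte[3]=0xAB cont=1 payload=0x2B=43: acc |= 43<<7 -> acc=5573 shift=14
  byte[4]=0x4D cont=0 payload=0x4D=77: acc |= 77<<14 -> acc=1267141 shift=21 [end]
Varint 2: bytes[2:5] = C5 AB 4D -> value 1267141 (3 byte(s))
  byte[5]=0xC2 cont=1 payload=0x42=66: acc |= 66<<0 -> acc=66 shift=7
  byte[6]=0x0B cont=0 payload=0x0B=11: acc |= 11<<7 -> acc=1474 shift=14 [end]
Varint 3: bytes[5:7] = C2 0B -> value 1474 (2 byte(s))
  byte[7]=0xF4 cont=1 payload=0x74=116: acc |= 116<<0 -> acc=116 shift=7
  byte[8]=0x2B cont=0 payload=0x2B=43: acc |= 43<<7 -> acc=5620 shift=14 [end]
Varint 4: bytes[7:9] = F4 2B -> value 5620 (2 byte(s))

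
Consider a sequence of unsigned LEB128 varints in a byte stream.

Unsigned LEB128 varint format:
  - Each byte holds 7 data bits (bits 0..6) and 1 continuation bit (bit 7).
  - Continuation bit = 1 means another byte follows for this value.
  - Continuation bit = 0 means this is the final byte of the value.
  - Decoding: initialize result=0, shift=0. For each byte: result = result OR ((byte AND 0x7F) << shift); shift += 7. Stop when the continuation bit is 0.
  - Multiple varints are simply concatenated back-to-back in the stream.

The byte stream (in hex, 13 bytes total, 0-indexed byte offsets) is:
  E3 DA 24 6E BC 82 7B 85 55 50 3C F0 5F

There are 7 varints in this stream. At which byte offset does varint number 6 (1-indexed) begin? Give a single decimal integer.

Answer: 10

Derivation:
  byte[0]=0xE3 cont=1 payload=0x63=99: acc |= 99<<0 -> acc=99 shift=7
  byte[1]=0xDA cont=1 payload=0x5A=90: acc |= 90<<7 -> acc=11619 shift=14
  byte[2]=0x24 cont=0 payload=0x24=36: acc |= 36<<14 -> acc=601443 shift=21 [end]
Varint 1: bytes[0:3] = E3 DA 24 -> value 601443 (3 byte(s))
  byte[3]=0x6E cont=0 payload=0x6E=110: acc |= 110<<0 -> acc=110 shift=7 [end]
Varint 2: bytes[3:4] = 6E -> value 110 (1 byte(s))
  byte[4]=0xBC cont=1 payload=0x3C=60: acc |= 60<<0 -> acc=60 shift=7
  byte[5]=0x82 cont=1 payload=0x02=2: acc |= 2<<7 -> acc=316 shift=14
  byte[6]=0x7B cont=0 payload=0x7B=123: acc |= 123<<14 -> acc=2015548 shift=21 [end]
Varint 3: bytes[4:7] = BC 82 7B -> value 2015548 (3 byte(s))
  byte[7]=0x85 cont=1 payload=0x05=5: acc |= 5<<0 -> acc=5 shift=7
  byte[8]=0x55 cont=0 payload=0x55=85: acc |= 85<<7 -> acc=10885 shift=14 [end]
Varint 4: bytes[7:9] = 85 55 -> value 10885 (2 byte(s))
  byte[9]=0x50 cont=0 payload=0x50=80: acc |= 80<<0 -> acc=80 shift=7 [end]
Varint 5: bytes[9:10] = 50 -> value 80 (1 byte(s))
  byte[10]=0x3C cont=0 payload=0x3C=60: acc |= 60<<0 -> acc=60 shift=7 [end]
Varint 6: bytes[10:11] = 3C -> value 60 (1 byte(s))
  byte[11]=0xF0 cont=1 payload=0x70=112: acc |= 112<<0 -> acc=112 shift=7
  byte[12]=0x5F cont=0 payload=0x5F=95: acc |= 95<<7 -> acc=12272 shift=14 [end]
Varint 7: bytes[11:13] = F0 5F -> value 12272 (2 byte(s))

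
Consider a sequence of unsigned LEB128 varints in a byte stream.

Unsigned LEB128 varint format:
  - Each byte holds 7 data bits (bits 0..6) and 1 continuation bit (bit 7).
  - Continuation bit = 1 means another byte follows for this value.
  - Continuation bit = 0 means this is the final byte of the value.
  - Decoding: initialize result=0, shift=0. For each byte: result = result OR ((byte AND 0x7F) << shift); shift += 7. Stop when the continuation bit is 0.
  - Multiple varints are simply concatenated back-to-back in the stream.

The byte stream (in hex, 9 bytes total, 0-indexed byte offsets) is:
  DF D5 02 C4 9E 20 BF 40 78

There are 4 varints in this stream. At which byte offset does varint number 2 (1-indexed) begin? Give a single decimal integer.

  byte[0]=0xDF cont=1 payload=0x5F=95: acc |= 95<<0 -> acc=95 shift=7
  byte[1]=0xD5 cont=1 payload=0x55=85: acc |= 85<<7 -> acc=10975 shift=14
  byte[2]=0x02 cont=0 payload=0x02=2: acc |= 2<<14 -> acc=43743 shift=21 [end]
Varint 1: bytes[0:3] = DF D5 02 -> value 43743 (3 byte(s))
  byte[3]=0xC4 cont=1 payload=0x44=68: acc |= 68<<0 -> acc=68 shift=7
  byte[4]=0x9E cont=1 payload=0x1E=30: acc |= 30<<7 -> acc=3908 shift=14
  byte[5]=0x20 cont=0 payload=0x20=32: acc |= 32<<14 -> acc=528196 shift=21 [end]
Varint 2: bytes[3:6] = C4 9E 20 -> value 528196 (3 byte(s))
  byte[6]=0xBF cont=1 payload=0x3F=63: acc |= 63<<0 -> acc=63 shift=7
  byte[7]=0x40 cont=0 payload=0x40=64: acc |= 64<<7 -> acc=8255 shift=14 [end]
Varint 3: bytes[6:8] = BF 40 -> value 8255 (2 byte(s))
  byte[8]=0x78 cont=0 payload=0x78=120: acc |= 120<<0 -> acc=120 shift=7 [end]
Varint 4: bytes[8:9] = 78 -> value 120 (1 byte(s))

Answer: 3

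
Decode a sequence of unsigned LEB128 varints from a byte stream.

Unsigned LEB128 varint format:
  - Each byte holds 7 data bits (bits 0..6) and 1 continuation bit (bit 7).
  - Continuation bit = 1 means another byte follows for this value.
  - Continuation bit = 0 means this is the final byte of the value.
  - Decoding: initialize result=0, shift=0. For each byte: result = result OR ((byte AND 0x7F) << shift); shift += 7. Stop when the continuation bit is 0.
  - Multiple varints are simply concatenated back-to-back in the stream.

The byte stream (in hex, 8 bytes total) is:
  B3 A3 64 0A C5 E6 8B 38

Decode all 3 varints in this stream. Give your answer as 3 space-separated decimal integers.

Answer: 1642931 10 117633861

Derivation:
  byte[0]=0xB3 cont=1 payload=0x33=51: acc |= 51<<0 -> acc=51 shift=7
  byte[1]=0xA3 cont=1 payload=0x23=35: acc |= 35<<7 -> acc=4531 shift=14
  byte[2]=0x64 cont=0 payload=0x64=100: acc |= 100<<14 -> acc=1642931 shift=21 [end]
Varint 1: bytes[0:3] = B3 A3 64 -> value 1642931 (3 byte(s))
  byte[3]=0x0A cont=0 payload=0x0A=10: acc |= 10<<0 -> acc=10 shift=7 [end]
Varint 2: bytes[3:4] = 0A -> value 10 (1 byte(s))
  byte[4]=0xC5 cont=1 payload=0x45=69: acc |= 69<<0 -> acc=69 shift=7
  byte[5]=0xE6 cont=1 payload=0x66=102: acc |= 102<<7 -> acc=13125 shift=14
  byte[6]=0x8B cont=1 payload=0x0B=11: acc |= 11<<14 -> acc=193349 shift=21
  byte[7]=0x38 cont=0 payload=0x38=56: acc |= 56<<21 -> acc=117633861 shift=28 [end]
Varint 3: bytes[4:8] = C5 E6 8B 38 -> value 117633861 (4 byte(s))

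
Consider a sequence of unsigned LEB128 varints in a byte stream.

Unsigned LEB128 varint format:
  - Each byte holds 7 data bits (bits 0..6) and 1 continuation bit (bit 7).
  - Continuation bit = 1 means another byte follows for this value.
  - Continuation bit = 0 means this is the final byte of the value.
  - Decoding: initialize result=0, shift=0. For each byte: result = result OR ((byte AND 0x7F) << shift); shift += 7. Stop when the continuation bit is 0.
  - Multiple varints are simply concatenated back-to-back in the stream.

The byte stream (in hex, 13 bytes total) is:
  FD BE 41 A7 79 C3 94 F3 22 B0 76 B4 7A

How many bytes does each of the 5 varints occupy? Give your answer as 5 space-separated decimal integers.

Answer: 3 2 4 2 2

Derivation:
  byte[0]=0xFD cont=1 payload=0x7D=125: acc |= 125<<0 -> acc=125 shift=7
  byte[1]=0xBE cont=1 payload=0x3E=62: acc |= 62<<7 -> acc=8061 shift=14
  byte[2]=0x41 cont=0 payload=0x41=65: acc |= 65<<14 -> acc=1073021 shift=21 [end]
Varint 1: bytes[0:3] = FD BE 41 -> value 1073021 (3 byte(s))
  byte[3]=0xA7 cont=1 payload=0x27=39: acc |= 39<<0 -> acc=39 shift=7
  byte[4]=0x79 cont=0 payload=0x79=121: acc |= 121<<7 -> acc=15527 shift=14 [end]
Varint 2: bytes[3:5] = A7 79 -> value 15527 (2 byte(s))
  byte[5]=0xC3 cont=1 payload=0x43=67: acc |= 67<<0 -> acc=67 shift=7
  byte[6]=0x94 cont=1 payload=0x14=20: acc |= 20<<7 -> acc=2627 shift=14
  byte[7]=0xF3 cont=1 payload=0x73=115: acc |= 115<<14 -> acc=1886787 shift=21
  byte[8]=0x22 cont=0 payload=0x22=34: acc |= 34<<21 -> acc=73189955 shift=28 [end]
Varint 3: bytes[5:9] = C3 94 F3 22 -> value 73189955 (4 byte(s))
  byte[9]=0xB0 cont=1 payload=0x30=48: acc |= 48<<0 -> acc=48 shift=7
  byte[10]=0x76 cont=0 payload=0x76=118: acc |= 118<<7 -> acc=15152 shift=14 [end]
Varint 4: bytes[9:11] = B0 76 -> value 15152 (2 byte(s))
  byte[11]=0xB4 cont=1 payload=0x34=52: acc |= 52<<0 -> acc=52 shift=7
  byte[12]=0x7A cont=0 payload=0x7A=122: acc |= 122<<7 -> acc=15668 shift=14 [end]
Varint 5: bytes[11:13] = B4 7A -> value 15668 (2 byte(s))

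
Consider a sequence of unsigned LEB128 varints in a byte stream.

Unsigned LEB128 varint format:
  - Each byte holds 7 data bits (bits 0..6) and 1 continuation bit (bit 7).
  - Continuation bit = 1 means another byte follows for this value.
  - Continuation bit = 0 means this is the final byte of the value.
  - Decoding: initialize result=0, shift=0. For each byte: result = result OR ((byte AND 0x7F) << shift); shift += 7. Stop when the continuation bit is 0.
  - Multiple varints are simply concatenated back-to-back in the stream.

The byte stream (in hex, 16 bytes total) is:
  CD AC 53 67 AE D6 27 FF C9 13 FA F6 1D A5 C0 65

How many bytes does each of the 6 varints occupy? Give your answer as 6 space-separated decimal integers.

Answer: 3 1 3 3 3 3

Derivation:
  byte[0]=0xCD cont=1 payload=0x4D=77: acc |= 77<<0 -> acc=77 shift=7
  byte[1]=0xAC cont=1 payload=0x2C=44: acc |= 44<<7 -> acc=5709 shift=14
  byte[2]=0x53 cont=0 payload=0x53=83: acc |= 83<<14 -> acc=1365581 shift=21 [end]
Varint 1: bytes[0:3] = CD AC 53 -> value 1365581 (3 byte(s))
  byte[3]=0x67 cont=0 payload=0x67=103: acc |= 103<<0 -> acc=103 shift=7 [end]
Varint 2: bytes[3:4] = 67 -> value 103 (1 byte(s))
  byte[4]=0xAE cont=1 payload=0x2E=46: acc |= 46<<0 -> acc=46 shift=7
  byte[5]=0xD6 cont=1 payload=0x56=86: acc |= 86<<7 -> acc=11054 shift=14
  byte[6]=0x27 cont=0 payload=0x27=39: acc |= 39<<14 -> acc=650030 shift=21 [end]
Varint 3: bytes[4:7] = AE D6 27 -> value 650030 (3 byte(s))
  byte[7]=0xFF cont=1 payload=0x7F=127: acc |= 127<<0 -> acc=127 shift=7
  byte[8]=0xC9 cont=1 payload=0x49=73: acc |= 73<<7 -> acc=9471 shift=14
  byte[9]=0x13 cont=0 payload=0x13=19: acc |= 19<<14 -> acc=320767 shift=21 [end]
Varint 4: bytes[7:10] = FF C9 13 -> value 320767 (3 byte(s))
  byte[10]=0xFA cont=1 payload=0x7A=122: acc |= 122<<0 -> acc=122 shift=7
  byte[11]=0xF6 cont=1 payload=0x76=118: acc |= 118<<7 -> acc=15226 shift=14
  byte[12]=0x1D cont=0 payload=0x1D=29: acc |= 29<<14 -> acc=490362 shift=21 [end]
Varint 5: bytes[10:13] = FA F6 1D -> value 490362 (3 byte(s))
  byte[13]=0xA5 cont=1 payload=0x25=37: acc |= 37<<0 -> acc=37 shift=7
  byte[14]=0xC0 cont=1 payload=0x40=64: acc |= 64<<7 -> acc=8229 shift=14
  byte[15]=0x65 cont=0 payload=0x65=101: acc |= 101<<14 -> acc=1663013 shift=21 [end]
Varint 6: bytes[13:16] = A5 C0 65 -> value 1663013 (3 byte(s))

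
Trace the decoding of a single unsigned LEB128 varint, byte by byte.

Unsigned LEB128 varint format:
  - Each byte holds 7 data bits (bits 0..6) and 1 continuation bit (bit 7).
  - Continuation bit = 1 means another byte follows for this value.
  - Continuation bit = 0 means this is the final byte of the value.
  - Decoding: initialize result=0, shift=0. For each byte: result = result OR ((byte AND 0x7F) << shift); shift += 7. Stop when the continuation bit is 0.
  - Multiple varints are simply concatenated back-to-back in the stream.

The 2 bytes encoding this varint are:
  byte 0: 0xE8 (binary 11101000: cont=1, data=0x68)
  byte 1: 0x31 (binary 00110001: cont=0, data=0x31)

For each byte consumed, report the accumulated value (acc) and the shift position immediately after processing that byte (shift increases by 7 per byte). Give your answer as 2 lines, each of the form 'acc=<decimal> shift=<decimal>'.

byte 0=0xE8: payload=0x68=104, contrib = 104<<0 = 104; acc -> 104, shift -> 7
byte 1=0x31: payload=0x31=49, contrib = 49<<7 = 6272; acc -> 6376, shift -> 14

Answer: acc=104 shift=7
acc=6376 shift=14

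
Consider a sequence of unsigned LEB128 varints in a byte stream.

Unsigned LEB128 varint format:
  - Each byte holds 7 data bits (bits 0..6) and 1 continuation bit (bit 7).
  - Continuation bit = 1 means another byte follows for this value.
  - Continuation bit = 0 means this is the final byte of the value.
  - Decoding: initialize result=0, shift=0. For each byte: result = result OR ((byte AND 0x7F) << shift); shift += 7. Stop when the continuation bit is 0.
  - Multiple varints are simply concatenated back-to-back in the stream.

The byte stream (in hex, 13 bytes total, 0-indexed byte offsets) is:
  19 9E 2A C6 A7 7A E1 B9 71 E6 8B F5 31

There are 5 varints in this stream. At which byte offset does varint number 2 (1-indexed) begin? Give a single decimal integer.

Answer: 1

Derivation:
  byte[0]=0x19 cont=0 payload=0x19=25: acc |= 25<<0 -> acc=25 shift=7 [end]
Varint 1: bytes[0:1] = 19 -> value 25 (1 byte(s))
  byte[1]=0x9E cont=1 payload=0x1E=30: acc |= 30<<0 -> acc=30 shift=7
  byte[2]=0x2A cont=0 payload=0x2A=42: acc |= 42<<7 -> acc=5406 shift=14 [end]
Varint 2: bytes[1:3] = 9E 2A -> value 5406 (2 byte(s))
  byte[3]=0xC6 cont=1 payload=0x46=70: acc |= 70<<0 -> acc=70 shift=7
  byte[4]=0xA7 cont=1 payload=0x27=39: acc |= 39<<7 -> acc=5062 shift=14
  byte[5]=0x7A cont=0 payload=0x7A=122: acc |= 122<<14 -> acc=2003910 shift=21 [end]
Varint 3: bytes[3:6] = C6 A7 7A -> value 2003910 (3 byte(s))
  byte[6]=0xE1 cont=1 payload=0x61=97: acc |= 97<<0 -> acc=97 shift=7
  byte[7]=0xB9 cont=1 payload=0x39=57: acc |= 57<<7 -> acc=7393 shift=14
  byte[8]=0x71 cont=0 payload=0x71=113: acc |= 113<<14 -> acc=1858785 shift=21 [end]
Varint 4: bytes[6:9] = E1 B9 71 -> value 1858785 (3 byte(s))
  byte[9]=0xE6 cont=1 payload=0x66=102: acc |= 102<<0 -> acc=102 shift=7
  byte[10]=0x8B cont=1 payload=0x0B=11: acc |= 11<<7 -> acc=1510 shift=14
  byte[11]=0xF5 cont=1 payload=0x75=117: acc |= 117<<14 -> acc=1918438 shift=21
  byte[12]=0x31 cont=0 payload=0x31=49: acc |= 49<<21 -> acc=104678886 shift=28 [end]
Varint 5: bytes[9:13] = E6 8B F5 31 -> value 104678886 (4 byte(s))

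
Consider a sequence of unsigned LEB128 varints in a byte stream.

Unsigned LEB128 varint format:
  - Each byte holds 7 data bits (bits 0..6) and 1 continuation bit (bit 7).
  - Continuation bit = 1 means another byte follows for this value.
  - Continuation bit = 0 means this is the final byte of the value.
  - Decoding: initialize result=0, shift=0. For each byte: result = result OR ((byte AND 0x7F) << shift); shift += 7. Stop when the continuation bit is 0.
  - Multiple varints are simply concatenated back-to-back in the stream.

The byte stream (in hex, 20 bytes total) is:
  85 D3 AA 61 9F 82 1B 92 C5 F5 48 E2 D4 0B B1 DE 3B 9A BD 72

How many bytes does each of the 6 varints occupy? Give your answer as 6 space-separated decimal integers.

  byte[0]=0x85 cont=1 payload=0x05=5: acc |= 5<<0 -> acc=5 shift=7
  byte[1]=0xD3 cont=1 payload=0x53=83: acc |= 83<<7 -> acc=10629 shift=14
  byte[2]=0xAA cont=1 payload=0x2A=42: acc |= 42<<14 -> acc=698757 shift=21
  byte[3]=0x61 cont=0 payload=0x61=97: acc |= 97<<21 -> acc=204122501 shift=28 [end]
Varint 1: bytes[0:4] = 85 D3 AA 61 -> value 204122501 (4 byte(s))
  byte[4]=0x9F cont=1 payload=0x1F=31: acc |= 31<<0 -> acc=31 shift=7
  byte[5]=0x82 cont=1 payload=0x02=2: acc |= 2<<7 -> acc=287 shift=14
  byte[6]=0x1B cont=0 payload=0x1B=27: acc |= 27<<14 -> acc=442655 shift=21 [end]
Varint 2: bytes[4:7] = 9F 82 1B -> value 442655 (3 byte(s))
  byte[7]=0x92 cont=1 payload=0x12=18: acc |= 18<<0 -> acc=18 shift=7
  byte[8]=0xC5 cont=1 payload=0x45=69: acc |= 69<<7 -> acc=8850 shift=14
  byte[9]=0xF5 cont=1 payload=0x75=117: acc |= 117<<14 -> acc=1925778 shift=21
  byte[10]=0x48 cont=0 payload=0x48=72: acc |= 72<<21 -> acc=152920722 shift=28 [end]
Varint 3: bytes[7:11] = 92 C5 F5 48 -> value 152920722 (4 byte(s))
  byte[11]=0xE2 cont=1 payload=0x62=98: acc |= 98<<0 -> acc=98 shift=7
  byte[12]=0xD4 cont=1 payload=0x54=84: acc |= 84<<7 -> acc=10850 shift=14
  byte[13]=0x0B cont=0 payload=0x0B=11: acc |= 11<<14 -> acc=191074 shift=21 [end]
Varint 4: bytes[11:14] = E2 D4 0B -> value 191074 (3 byte(s))
  byte[14]=0xB1 cont=1 payload=0x31=49: acc |= 49<<0 -> acc=49 shift=7
  byte[15]=0xDE cont=1 payload=0x5E=94: acc |= 94<<7 -> acc=12081 shift=14
  byte[16]=0x3B cont=0 payload=0x3B=59: acc |= 59<<14 -> acc=978737 shift=21 [end]
Varint 5: bytes[14:17] = B1 DE 3B -> value 978737 (3 byte(s))
  byte[17]=0x9A cont=1 payload=0x1A=26: acc |= 26<<0 -> acc=26 shift=7
  byte[18]=0xBD cont=1 payload=0x3D=61: acc |= 61<<7 -> acc=7834 shift=14
  byte[19]=0x72 cont=0 payload=0x72=114: acc |= 114<<14 -> acc=1875610 shift=21 [end]
Varint 6: bytes[17:20] = 9A BD 72 -> value 1875610 (3 byte(s))

Answer: 4 3 4 3 3 3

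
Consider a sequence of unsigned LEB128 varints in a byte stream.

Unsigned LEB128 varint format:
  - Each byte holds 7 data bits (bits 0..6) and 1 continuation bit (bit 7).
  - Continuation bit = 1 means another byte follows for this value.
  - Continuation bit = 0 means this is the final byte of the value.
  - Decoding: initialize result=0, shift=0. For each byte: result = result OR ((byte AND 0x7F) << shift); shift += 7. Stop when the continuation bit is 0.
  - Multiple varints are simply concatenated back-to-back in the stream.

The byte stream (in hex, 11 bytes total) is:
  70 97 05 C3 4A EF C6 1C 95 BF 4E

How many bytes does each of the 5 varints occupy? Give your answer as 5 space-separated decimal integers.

  byte[0]=0x70 cont=0 payload=0x70=112: acc |= 112<<0 -> acc=112 shift=7 [end]
Varint 1: bytes[0:1] = 70 -> value 112 (1 byte(s))
  byte[1]=0x97 cont=1 payload=0x17=23: acc |= 23<<0 -> acc=23 shift=7
  byte[2]=0x05 cont=0 payload=0x05=5: acc |= 5<<7 -> acc=663 shift=14 [end]
Varint 2: bytes[1:3] = 97 05 -> value 663 (2 byte(s))
  byte[3]=0xC3 cont=1 payload=0x43=67: acc |= 67<<0 -> acc=67 shift=7
  byte[4]=0x4A cont=0 payload=0x4A=74: acc |= 74<<7 -> acc=9539 shift=14 [end]
Varint 3: bytes[3:5] = C3 4A -> value 9539 (2 byte(s))
  byte[5]=0xEF cont=1 payload=0x6F=111: acc |= 111<<0 -> acc=111 shift=7
  byte[6]=0xC6 cont=1 payload=0x46=70: acc |= 70<<7 -> acc=9071 shift=14
  byte[7]=0x1C cont=0 payload=0x1C=28: acc |= 28<<14 -> acc=467823 shift=21 [end]
Varint 4: bytes[5:8] = EF C6 1C -> value 467823 (3 byte(s))
  byte[8]=0x95 cont=1 payload=0x15=21: acc |= 21<<0 -> acc=21 shift=7
  byte[9]=0xBF cont=1 payload=0x3F=63: acc |= 63<<7 -> acc=8085 shift=14
  byte[10]=0x4E cont=0 payload=0x4E=78: acc |= 78<<14 -> acc=1286037 shift=21 [end]
Varint 5: bytes[8:11] = 95 BF 4E -> value 1286037 (3 byte(s))

Answer: 1 2 2 3 3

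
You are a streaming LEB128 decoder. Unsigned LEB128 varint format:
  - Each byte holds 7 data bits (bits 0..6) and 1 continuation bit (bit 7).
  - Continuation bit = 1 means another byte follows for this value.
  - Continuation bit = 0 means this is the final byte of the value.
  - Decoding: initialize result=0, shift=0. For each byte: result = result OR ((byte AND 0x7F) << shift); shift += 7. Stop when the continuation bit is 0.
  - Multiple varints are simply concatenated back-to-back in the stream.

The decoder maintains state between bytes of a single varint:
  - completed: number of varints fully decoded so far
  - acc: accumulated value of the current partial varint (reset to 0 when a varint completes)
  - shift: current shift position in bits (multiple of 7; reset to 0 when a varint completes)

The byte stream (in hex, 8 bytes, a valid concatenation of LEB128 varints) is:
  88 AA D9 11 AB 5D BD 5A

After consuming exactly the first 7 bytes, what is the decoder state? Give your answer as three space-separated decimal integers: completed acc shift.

Answer: 2 61 7

Derivation:
byte[0]=0x88 cont=1 payload=0x08: acc |= 8<<0 -> completed=0 acc=8 shift=7
byte[1]=0xAA cont=1 payload=0x2A: acc |= 42<<7 -> completed=0 acc=5384 shift=14
byte[2]=0xD9 cont=1 payload=0x59: acc |= 89<<14 -> completed=0 acc=1463560 shift=21
byte[3]=0x11 cont=0 payload=0x11: varint #1 complete (value=37115144); reset -> completed=1 acc=0 shift=0
byte[4]=0xAB cont=1 payload=0x2B: acc |= 43<<0 -> completed=1 acc=43 shift=7
byte[5]=0x5D cont=0 payload=0x5D: varint #2 complete (value=11947); reset -> completed=2 acc=0 shift=0
byte[6]=0xBD cont=1 payload=0x3D: acc |= 61<<0 -> completed=2 acc=61 shift=7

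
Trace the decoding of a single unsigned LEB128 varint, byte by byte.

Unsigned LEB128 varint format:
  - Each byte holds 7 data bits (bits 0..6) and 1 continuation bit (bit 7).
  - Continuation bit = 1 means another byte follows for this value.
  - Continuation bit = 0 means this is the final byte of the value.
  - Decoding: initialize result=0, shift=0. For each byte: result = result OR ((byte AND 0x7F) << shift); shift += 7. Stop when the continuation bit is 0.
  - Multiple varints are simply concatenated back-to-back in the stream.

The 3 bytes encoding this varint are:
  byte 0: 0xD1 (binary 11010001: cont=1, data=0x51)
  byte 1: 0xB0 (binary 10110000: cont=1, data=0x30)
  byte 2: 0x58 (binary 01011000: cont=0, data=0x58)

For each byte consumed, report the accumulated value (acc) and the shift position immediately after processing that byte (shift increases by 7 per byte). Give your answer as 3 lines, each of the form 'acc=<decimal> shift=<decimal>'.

byte 0=0xD1: payload=0x51=81, contrib = 81<<0 = 81; acc -> 81, shift -> 7
byte 1=0xB0: payload=0x30=48, contrib = 48<<7 = 6144; acc -> 6225, shift -> 14
byte 2=0x58: payload=0x58=88, contrib = 88<<14 = 1441792; acc -> 1448017, shift -> 21

Answer: acc=81 shift=7
acc=6225 shift=14
acc=1448017 shift=21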